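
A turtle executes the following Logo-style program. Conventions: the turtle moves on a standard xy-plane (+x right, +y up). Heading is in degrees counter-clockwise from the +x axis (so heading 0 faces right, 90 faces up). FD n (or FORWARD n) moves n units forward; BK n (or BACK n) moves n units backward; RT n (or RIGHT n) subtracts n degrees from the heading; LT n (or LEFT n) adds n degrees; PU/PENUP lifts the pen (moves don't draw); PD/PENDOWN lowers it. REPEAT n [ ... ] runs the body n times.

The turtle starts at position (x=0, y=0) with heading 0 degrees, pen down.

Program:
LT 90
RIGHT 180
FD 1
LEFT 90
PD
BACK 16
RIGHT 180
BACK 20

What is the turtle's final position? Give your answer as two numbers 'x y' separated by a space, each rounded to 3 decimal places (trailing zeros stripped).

Executing turtle program step by step:
Start: pos=(0,0), heading=0, pen down
LT 90: heading 0 -> 90
RT 180: heading 90 -> 270
FD 1: (0,0) -> (0,-1) [heading=270, draw]
LT 90: heading 270 -> 0
PD: pen down
BK 16: (0,-1) -> (-16,-1) [heading=0, draw]
RT 180: heading 0 -> 180
BK 20: (-16,-1) -> (4,-1) [heading=180, draw]
Final: pos=(4,-1), heading=180, 3 segment(s) drawn

Answer: 4 -1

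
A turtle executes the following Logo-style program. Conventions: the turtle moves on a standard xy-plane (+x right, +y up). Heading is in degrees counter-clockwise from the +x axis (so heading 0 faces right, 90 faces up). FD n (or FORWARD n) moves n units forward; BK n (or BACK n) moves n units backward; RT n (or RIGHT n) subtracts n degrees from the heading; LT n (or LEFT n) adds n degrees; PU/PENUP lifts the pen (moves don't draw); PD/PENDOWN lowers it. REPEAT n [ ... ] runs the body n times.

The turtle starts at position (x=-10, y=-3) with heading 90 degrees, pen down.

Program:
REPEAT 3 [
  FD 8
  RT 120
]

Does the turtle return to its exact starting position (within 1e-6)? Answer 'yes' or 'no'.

Executing turtle program step by step:
Start: pos=(-10,-3), heading=90, pen down
REPEAT 3 [
  -- iteration 1/3 --
  FD 8: (-10,-3) -> (-10,5) [heading=90, draw]
  RT 120: heading 90 -> 330
  -- iteration 2/3 --
  FD 8: (-10,5) -> (-3.072,1) [heading=330, draw]
  RT 120: heading 330 -> 210
  -- iteration 3/3 --
  FD 8: (-3.072,1) -> (-10,-3) [heading=210, draw]
  RT 120: heading 210 -> 90
]
Final: pos=(-10,-3), heading=90, 3 segment(s) drawn

Start position: (-10, -3)
Final position: (-10, -3)
Distance = 0; < 1e-6 -> CLOSED

Answer: yes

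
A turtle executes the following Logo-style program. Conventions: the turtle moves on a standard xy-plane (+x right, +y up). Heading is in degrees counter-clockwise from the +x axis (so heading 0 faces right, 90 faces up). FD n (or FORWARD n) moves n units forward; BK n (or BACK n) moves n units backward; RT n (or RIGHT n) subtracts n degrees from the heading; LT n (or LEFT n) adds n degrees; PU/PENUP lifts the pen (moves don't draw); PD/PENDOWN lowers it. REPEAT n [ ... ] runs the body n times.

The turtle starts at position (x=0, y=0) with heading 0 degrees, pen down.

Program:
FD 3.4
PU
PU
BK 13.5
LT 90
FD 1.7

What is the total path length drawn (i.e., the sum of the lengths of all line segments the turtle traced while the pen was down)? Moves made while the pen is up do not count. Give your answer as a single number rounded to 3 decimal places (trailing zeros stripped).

Executing turtle program step by step:
Start: pos=(0,0), heading=0, pen down
FD 3.4: (0,0) -> (3.4,0) [heading=0, draw]
PU: pen up
PU: pen up
BK 13.5: (3.4,0) -> (-10.1,0) [heading=0, move]
LT 90: heading 0 -> 90
FD 1.7: (-10.1,0) -> (-10.1,1.7) [heading=90, move]
Final: pos=(-10.1,1.7), heading=90, 1 segment(s) drawn

Segment lengths:
  seg 1: (0,0) -> (3.4,0), length = 3.4
Total = 3.4

Answer: 3.4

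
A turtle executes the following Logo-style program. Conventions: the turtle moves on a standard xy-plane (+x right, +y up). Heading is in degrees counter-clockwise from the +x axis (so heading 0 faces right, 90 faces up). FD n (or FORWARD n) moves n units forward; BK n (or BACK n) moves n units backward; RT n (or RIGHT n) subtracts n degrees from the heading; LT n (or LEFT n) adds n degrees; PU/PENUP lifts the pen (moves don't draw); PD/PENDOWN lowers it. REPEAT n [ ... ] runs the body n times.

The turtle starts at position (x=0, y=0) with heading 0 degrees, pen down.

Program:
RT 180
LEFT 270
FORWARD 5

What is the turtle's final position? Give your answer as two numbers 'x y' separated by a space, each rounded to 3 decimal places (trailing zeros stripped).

Answer: 0 5

Derivation:
Executing turtle program step by step:
Start: pos=(0,0), heading=0, pen down
RT 180: heading 0 -> 180
LT 270: heading 180 -> 90
FD 5: (0,0) -> (0,5) [heading=90, draw]
Final: pos=(0,5), heading=90, 1 segment(s) drawn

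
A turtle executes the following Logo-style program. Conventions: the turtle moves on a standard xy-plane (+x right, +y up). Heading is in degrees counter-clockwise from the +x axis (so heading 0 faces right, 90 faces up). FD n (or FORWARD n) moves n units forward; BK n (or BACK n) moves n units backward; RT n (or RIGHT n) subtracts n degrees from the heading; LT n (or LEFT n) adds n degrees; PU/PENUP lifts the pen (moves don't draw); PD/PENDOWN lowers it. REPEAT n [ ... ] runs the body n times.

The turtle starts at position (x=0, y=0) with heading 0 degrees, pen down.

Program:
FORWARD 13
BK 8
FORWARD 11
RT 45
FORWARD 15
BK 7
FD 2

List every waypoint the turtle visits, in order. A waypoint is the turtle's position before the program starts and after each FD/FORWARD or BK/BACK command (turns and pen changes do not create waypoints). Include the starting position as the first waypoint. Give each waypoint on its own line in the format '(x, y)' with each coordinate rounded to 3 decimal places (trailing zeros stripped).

Executing turtle program step by step:
Start: pos=(0,0), heading=0, pen down
FD 13: (0,0) -> (13,0) [heading=0, draw]
BK 8: (13,0) -> (5,0) [heading=0, draw]
FD 11: (5,0) -> (16,0) [heading=0, draw]
RT 45: heading 0 -> 315
FD 15: (16,0) -> (26.607,-10.607) [heading=315, draw]
BK 7: (26.607,-10.607) -> (21.657,-5.657) [heading=315, draw]
FD 2: (21.657,-5.657) -> (23.071,-7.071) [heading=315, draw]
Final: pos=(23.071,-7.071), heading=315, 6 segment(s) drawn
Waypoints (7 total):
(0, 0)
(13, 0)
(5, 0)
(16, 0)
(26.607, -10.607)
(21.657, -5.657)
(23.071, -7.071)

Answer: (0, 0)
(13, 0)
(5, 0)
(16, 0)
(26.607, -10.607)
(21.657, -5.657)
(23.071, -7.071)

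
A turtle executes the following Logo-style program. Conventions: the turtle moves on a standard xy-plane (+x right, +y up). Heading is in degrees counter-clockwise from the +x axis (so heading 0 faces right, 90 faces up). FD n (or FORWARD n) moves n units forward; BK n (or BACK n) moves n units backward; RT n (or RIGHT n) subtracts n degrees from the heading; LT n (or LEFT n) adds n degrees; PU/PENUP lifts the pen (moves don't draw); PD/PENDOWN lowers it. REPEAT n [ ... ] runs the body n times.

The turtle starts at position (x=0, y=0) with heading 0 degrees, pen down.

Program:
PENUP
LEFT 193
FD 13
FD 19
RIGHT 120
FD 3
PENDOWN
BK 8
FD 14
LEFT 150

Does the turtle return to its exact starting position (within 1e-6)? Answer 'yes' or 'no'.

Answer: no

Derivation:
Executing turtle program step by step:
Start: pos=(0,0), heading=0, pen down
PU: pen up
LT 193: heading 0 -> 193
FD 13: (0,0) -> (-12.667,-2.924) [heading=193, move]
FD 19: (-12.667,-2.924) -> (-31.18,-7.198) [heading=193, move]
RT 120: heading 193 -> 73
FD 3: (-31.18,-7.198) -> (-30.303,-4.33) [heading=73, move]
PD: pen down
BK 8: (-30.303,-4.33) -> (-32.642,-11.98) [heading=73, draw]
FD 14: (-32.642,-11.98) -> (-28.548,1.408) [heading=73, draw]
LT 150: heading 73 -> 223
Final: pos=(-28.548,1.408), heading=223, 2 segment(s) drawn

Start position: (0, 0)
Final position: (-28.548, 1.408)
Distance = 28.583; >= 1e-6 -> NOT closed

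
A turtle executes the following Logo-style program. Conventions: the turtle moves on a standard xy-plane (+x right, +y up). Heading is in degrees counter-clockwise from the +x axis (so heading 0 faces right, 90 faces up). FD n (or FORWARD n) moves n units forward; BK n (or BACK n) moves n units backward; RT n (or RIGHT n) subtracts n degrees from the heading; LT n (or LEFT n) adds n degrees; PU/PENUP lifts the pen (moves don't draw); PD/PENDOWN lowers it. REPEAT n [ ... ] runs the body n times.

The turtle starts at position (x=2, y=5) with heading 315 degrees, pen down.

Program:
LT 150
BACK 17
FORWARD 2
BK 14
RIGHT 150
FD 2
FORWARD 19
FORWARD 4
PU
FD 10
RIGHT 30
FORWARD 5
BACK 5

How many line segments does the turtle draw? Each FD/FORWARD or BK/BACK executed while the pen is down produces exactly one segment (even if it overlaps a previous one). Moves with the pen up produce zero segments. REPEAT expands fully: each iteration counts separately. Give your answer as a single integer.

Executing turtle program step by step:
Start: pos=(2,5), heading=315, pen down
LT 150: heading 315 -> 105
BK 17: (2,5) -> (6.4,-11.421) [heading=105, draw]
FD 2: (6.4,-11.421) -> (5.882,-9.489) [heading=105, draw]
BK 14: (5.882,-9.489) -> (9.506,-23.012) [heading=105, draw]
RT 150: heading 105 -> 315
FD 2: (9.506,-23.012) -> (10.92,-24.426) [heading=315, draw]
FD 19: (10.92,-24.426) -> (24.355,-37.861) [heading=315, draw]
FD 4: (24.355,-37.861) -> (27.183,-40.69) [heading=315, draw]
PU: pen up
FD 10: (27.183,-40.69) -> (34.254,-47.761) [heading=315, move]
RT 30: heading 315 -> 285
FD 5: (34.254,-47.761) -> (35.549,-52.59) [heading=285, move]
BK 5: (35.549,-52.59) -> (34.254,-47.761) [heading=285, move]
Final: pos=(34.254,-47.761), heading=285, 6 segment(s) drawn
Segments drawn: 6

Answer: 6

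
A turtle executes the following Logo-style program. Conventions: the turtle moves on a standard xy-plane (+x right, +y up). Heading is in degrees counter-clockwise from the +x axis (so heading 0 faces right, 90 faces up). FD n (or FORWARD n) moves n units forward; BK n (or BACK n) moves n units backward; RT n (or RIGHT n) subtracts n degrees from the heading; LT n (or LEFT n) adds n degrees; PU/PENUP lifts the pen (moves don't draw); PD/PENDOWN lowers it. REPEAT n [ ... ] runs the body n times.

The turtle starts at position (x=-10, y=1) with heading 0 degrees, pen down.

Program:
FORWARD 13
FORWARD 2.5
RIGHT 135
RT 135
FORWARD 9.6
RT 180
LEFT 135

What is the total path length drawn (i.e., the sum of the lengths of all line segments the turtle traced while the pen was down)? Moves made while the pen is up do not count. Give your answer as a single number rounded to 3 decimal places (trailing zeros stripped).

Answer: 25.1

Derivation:
Executing turtle program step by step:
Start: pos=(-10,1), heading=0, pen down
FD 13: (-10,1) -> (3,1) [heading=0, draw]
FD 2.5: (3,1) -> (5.5,1) [heading=0, draw]
RT 135: heading 0 -> 225
RT 135: heading 225 -> 90
FD 9.6: (5.5,1) -> (5.5,10.6) [heading=90, draw]
RT 180: heading 90 -> 270
LT 135: heading 270 -> 45
Final: pos=(5.5,10.6), heading=45, 3 segment(s) drawn

Segment lengths:
  seg 1: (-10,1) -> (3,1), length = 13
  seg 2: (3,1) -> (5.5,1), length = 2.5
  seg 3: (5.5,1) -> (5.5,10.6), length = 9.6
Total = 25.1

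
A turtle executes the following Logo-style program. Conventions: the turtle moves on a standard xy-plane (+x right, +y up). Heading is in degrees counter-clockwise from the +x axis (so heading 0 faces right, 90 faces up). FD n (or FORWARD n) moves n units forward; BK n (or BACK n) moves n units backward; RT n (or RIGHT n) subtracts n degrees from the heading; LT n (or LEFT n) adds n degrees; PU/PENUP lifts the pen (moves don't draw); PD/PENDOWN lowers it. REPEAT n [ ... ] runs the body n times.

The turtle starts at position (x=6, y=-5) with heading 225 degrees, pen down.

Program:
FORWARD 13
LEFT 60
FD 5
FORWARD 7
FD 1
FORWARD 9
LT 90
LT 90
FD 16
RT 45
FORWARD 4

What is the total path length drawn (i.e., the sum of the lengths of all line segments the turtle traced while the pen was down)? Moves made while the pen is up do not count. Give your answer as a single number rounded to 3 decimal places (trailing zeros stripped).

Executing turtle program step by step:
Start: pos=(6,-5), heading=225, pen down
FD 13: (6,-5) -> (-3.192,-14.192) [heading=225, draw]
LT 60: heading 225 -> 285
FD 5: (-3.192,-14.192) -> (-1.898,-19.022) [heading=285, draw]
FD 7: (-1.898,-19.022) -> (-0.087,-25.783) [heading=285, draw]
FD 1: (-0.087,-25.783) -> (0.172,-26.749) [heading=285, draw]
FD 9: (0.172,-26.749) -> (2.502,-35.443) [heading=285, draw]
LT 90: heading 285 -> 15
LT 90: heading 15 -> 105
FD 16: (2.502,-35.443) -> (-1.639,-19.988) [heading=105, draw]
RT 45: heading 105 -> 60
FD 4: (-1.639,-19.988) -> (0.361,-16.524) [heading=60, draw]
Final: pos=(0.361,-16.524), heading=60, 7 segment(s) drawn

Segment lengths:
  seg 1: (6,-5) -> (-3.192,-14.192), length = 13
  seg 2: (-3.192,-14.192) -> (-1.898,-19.022), length = 5
  seg 3: (-1.898,-19.022) -> (-0.087,-25.783), length = 7
  seg 4: (-0.087,-25.783) -> (0.172,-26.749), length = 1
  seg 5: (0.172,-26.749) -> (2.502,-35.443), length = 9
  seg 6: (2.502,-35.443) -> (-1.639,-19.988), length = 16
  seg 7: (-1.639,-19.988) -> (0.361,-16.524), length = 4
Total = 55

Answer: 55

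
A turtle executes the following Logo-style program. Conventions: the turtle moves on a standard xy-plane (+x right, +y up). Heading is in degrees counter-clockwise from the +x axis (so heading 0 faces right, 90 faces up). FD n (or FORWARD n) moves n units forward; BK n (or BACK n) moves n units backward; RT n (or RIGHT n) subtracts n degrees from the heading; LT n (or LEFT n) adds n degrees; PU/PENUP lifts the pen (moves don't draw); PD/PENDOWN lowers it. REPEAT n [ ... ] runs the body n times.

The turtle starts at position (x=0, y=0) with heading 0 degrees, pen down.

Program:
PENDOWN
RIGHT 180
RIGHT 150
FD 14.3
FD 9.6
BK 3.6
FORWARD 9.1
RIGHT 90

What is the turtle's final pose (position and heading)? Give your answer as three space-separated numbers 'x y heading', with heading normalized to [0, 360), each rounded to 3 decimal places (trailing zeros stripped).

Answer: 25.461 14.7 300

Derivation:
Executing turtle program step by step:
Start: pos=(0,0), heading=0, pen down
PD: pen down
RT 180: heading 0 -> 180
RT 150: heading 180 -> 30
FD 14.3: (0,0) -> (12.384,7.15) [heading=30, draw]
FD 9.6: (12.384,7.15) -> (20.698,11.95) [heading=30, draw]
BK 3.6: (20.698,11.95) -> (17.58,10.15) [heading=30, draw]
FD 9.1: (17.58,10.15) -> (25.461,14.7) [heading=30, draw]
RT 90: heading 30 -> 300
Final: pos=(25.461,14.7), heading=300, 4 segment(s) drawn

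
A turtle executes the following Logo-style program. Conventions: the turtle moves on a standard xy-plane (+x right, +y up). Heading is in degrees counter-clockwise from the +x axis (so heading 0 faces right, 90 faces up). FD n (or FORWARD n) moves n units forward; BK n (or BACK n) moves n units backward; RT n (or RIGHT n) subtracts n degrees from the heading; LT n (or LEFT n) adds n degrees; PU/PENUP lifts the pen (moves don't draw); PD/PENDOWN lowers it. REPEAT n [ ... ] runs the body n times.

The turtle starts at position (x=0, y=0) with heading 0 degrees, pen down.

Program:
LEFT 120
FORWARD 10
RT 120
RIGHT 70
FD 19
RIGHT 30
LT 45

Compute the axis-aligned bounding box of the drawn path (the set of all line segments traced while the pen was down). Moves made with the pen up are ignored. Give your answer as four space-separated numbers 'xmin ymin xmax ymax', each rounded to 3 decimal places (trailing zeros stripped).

Executing turtle program step by step:
Start: pos=(0,0), heading=0, pen down
LT 120: heading 0 -> 120
FD 10: (0,0) -> (-5,8.66) [heading=120, draw]
RT 120: heading 120 -> 0
RT 70: heading 0 -> 290
FD 19: (-5,8.66) -> (1.498,-9.194) [heading=290, draw]
RT 30: heading 290 -> 260
LT 45: heading 260 -> 305
Final: pos=(1.498,-9.194), heading=305, 2 segment(s) drawn

Segment endpoints: x in {-5, 0, 1.498}, y in {-9.194, 0, 8.66}
xmin=-5, ymin=-9.194, xmax=1.498, ymax=8.66

Answer: -5 -9.194 1.498 8.66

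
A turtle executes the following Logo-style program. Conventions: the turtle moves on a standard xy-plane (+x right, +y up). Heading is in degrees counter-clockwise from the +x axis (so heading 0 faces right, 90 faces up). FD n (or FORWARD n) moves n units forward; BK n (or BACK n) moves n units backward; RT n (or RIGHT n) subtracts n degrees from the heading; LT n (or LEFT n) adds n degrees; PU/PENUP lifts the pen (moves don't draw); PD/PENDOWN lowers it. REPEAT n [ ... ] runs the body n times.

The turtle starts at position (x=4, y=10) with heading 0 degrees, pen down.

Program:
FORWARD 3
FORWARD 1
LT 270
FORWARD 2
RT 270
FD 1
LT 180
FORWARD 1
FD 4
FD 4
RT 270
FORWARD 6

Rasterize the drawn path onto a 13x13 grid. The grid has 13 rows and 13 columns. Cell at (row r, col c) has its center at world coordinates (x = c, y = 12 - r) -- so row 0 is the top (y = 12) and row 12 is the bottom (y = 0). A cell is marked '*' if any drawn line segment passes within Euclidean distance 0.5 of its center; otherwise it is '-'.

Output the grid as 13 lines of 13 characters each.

Answer: -------------
-------------
----*****----
--------*----
**********---
*------------
*------------
*------------
*------------
*------------
*------------
-------------
-------------

Derivation:
Segment 0: (4,10) -> (7,10)
Segment 1: (7,10) -> (8,10)
Segment 2: (8,10) -> (8,8)
Segment 3: (8,8) -> (9,8)
Segment 4: (9,8) -> (8,8)
Segment 5: (8,8) -> (4,8)
Segment 6: (4,8) -> (0,8)
Segment 7: (0,8) -> (0,2)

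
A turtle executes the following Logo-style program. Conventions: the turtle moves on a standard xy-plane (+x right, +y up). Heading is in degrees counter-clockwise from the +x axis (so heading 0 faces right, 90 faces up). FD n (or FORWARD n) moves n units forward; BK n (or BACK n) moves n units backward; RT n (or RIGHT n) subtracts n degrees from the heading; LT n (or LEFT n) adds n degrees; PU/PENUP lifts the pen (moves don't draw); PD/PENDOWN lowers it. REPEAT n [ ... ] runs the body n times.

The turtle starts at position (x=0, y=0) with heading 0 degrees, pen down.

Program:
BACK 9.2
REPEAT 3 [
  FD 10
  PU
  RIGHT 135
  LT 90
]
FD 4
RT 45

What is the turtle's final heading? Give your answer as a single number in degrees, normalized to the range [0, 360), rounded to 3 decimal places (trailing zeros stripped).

Executing turtle program step by step:
Start: pos=(0,0), heading=0, pen down
BK 9.2: (0,0) -> (-9.2,0) [heading=0, draw]
REPEAT 3 [
  -- iteration 1/3 --
  FD 10: (-9.2,0) -> (0.8,0) [heading=0, draw]
  PU: pen up
  RT 135: heading 0 -> 225
  LT 90: heading 225 -> 315
  -- iteration 2/3 --
  FD 10: (0.8,0) -> (7.871,-7.071) [heading=315, move]
  PU: pen up
  RT 135: heading 315 -> 180
  LT 90: heading 180 -> 270
  -- iteration 3/3 --
  FD 10: (7.871,-7.071) -> (7.871,-17.071) [heading=270, move]
  PU: pen up
  RT 135: heading 270 -> 135
  LT 90: heading 135 -> 225
]
FD 4: (7.871,-17.071) -> (5.043,-19.899) [heading=225, move]
RT 45: heading 225 -> 180
Final: pos=(5.043,-19.899), heading=180, 2 segment(s) drawn

Answer: 180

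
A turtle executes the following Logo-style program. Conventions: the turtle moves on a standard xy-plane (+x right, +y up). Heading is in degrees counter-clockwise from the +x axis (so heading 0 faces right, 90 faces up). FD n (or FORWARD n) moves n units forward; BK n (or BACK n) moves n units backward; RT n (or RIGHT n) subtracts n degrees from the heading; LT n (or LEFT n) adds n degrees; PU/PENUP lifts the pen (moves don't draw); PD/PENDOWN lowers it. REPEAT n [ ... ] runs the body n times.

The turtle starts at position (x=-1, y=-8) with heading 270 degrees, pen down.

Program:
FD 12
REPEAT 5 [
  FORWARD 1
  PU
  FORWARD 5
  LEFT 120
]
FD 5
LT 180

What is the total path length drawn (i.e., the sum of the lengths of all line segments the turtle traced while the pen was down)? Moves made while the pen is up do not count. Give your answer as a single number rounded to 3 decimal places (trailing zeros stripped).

Answer: 13

Derivation:
Executing turtle program step by step:
Start: pos=(-1,-8), heading=270, pen down
FD 12: (-1,-8) -> (-1,-20) [heading=270, draw]
REPEAT 5 [
  -- iteration 1/5 --
  FD 1: (-1,-20) -> (-1,-21) [heading=270, draw]
  PU: pen up
  FD 5: (-1,-21) -> (-1,-26) [heading=270, move]
  LT 120: heading 270 -> 30
  -- iteration 2/5 --
  FD 1: (-1,-26) -> (-0.134,-25.5) [heading=30, move]
  PU: pen up
  FD 5: (-0.134,-25.5) -> (4.196,-23) [heading=30, move]
  LT 120: heading 30 -> 150
  -- iteration 3/5 --
  FD 1: (4.196,-23) -> (3.33,-22.5) [heading=150, move]
  PU: pen up
  FD 5: (3.33,-22.5) -> (-1,-20) [heading=150, move]
  LT 120: heading 150 -> 270
  -- iteration 4/5 --
  FD 1: (-1,-20) -> (-1,-21) [heading=270, move]
  PU: pen up
  FD 5: (-1,-21) -> (-1,-26) [heading=270, move]
  LT 120: heading 270 -> 30
  -- iteration 5/5 --
  FD 1: (-1,-26) -> (-0.134,-25.5) [heading=30, move]
  PU: pen up
  FD 5: (-0.134,-25.5) -> (4.196,-23) [heading=30, move]
  LT 120: heading 30 -> 150
]
FD 5: (4.196,-23) -> (-0.134,-20.5) [heading=150, move]
LT 180: heading 150 -> 330
Final: pos=(-0.134,-20.5), heading=330, 2 segment(s) drawn

Segment lengths:
  seg 1: (-1,-8) -> (-1,-20), length = 12
  seg 2: (-1,-20) -> (-1,-21), length = 1
Total = 13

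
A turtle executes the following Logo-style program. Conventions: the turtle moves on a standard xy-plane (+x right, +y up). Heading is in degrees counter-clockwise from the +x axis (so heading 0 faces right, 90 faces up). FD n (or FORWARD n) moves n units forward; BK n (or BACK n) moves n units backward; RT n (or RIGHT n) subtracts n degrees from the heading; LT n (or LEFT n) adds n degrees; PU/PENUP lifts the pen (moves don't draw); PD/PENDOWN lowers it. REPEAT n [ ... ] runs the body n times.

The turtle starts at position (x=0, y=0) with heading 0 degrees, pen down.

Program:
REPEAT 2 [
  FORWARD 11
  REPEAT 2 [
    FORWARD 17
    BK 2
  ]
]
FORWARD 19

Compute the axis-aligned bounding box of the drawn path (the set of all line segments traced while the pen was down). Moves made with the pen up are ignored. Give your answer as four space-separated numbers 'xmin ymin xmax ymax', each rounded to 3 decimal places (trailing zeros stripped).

Executing turtle program step by step:
Start: pos=(0,0), heading=0, pen down
REPEAT 2 [
  -- iteration 1/2 --
  FD 11: (0,0) -> (11,0) [heading=0, draw]
  REPEAT 2 [
    -- iteration 1/2 --
    FD 17: (11,0) -> (28,0) [heading=0, draw]
    BK 2: (28,0) -> (26,0) [heading=0, draw]
    -- iteration 2/2 --
    FD 17: (26,0) -> (43,0) [heading=0, draw]
    BK 2: (43,0) -> (41,0) [heading=0, draw]
  ]
  -- iteration 2/2 --
  FD 11: (41,0) -> (52,0) [heading=0, draw]
  REPEAT 2 [
    -- iteration 1/2 --
    FD 17: (52,0) -> (69,0) [heading=0, draw]
    BK 2: (69,0) -> (67,0) [heading=0, draw]
    -- iteration 2/2 --
    FD 17: (67,0) -> (84,0) [heading=0, draw]
    BK 2: (84,0) -> (82,0) [heading=0, draw]
  ]
]
FD 19: (82,0) -> (101,0) [heading=0, draw]
Final: pos=(101,0), heading=0, 11 segment(s) drawn

Segment endpoints: x in {0, 11, 26, 28, 41, 43, 52, 67, 69, 82, 84, 101}, y in {0}
xmin=0, ymin=0, xmax=101, ymax=0

Answer: 0 0 101 0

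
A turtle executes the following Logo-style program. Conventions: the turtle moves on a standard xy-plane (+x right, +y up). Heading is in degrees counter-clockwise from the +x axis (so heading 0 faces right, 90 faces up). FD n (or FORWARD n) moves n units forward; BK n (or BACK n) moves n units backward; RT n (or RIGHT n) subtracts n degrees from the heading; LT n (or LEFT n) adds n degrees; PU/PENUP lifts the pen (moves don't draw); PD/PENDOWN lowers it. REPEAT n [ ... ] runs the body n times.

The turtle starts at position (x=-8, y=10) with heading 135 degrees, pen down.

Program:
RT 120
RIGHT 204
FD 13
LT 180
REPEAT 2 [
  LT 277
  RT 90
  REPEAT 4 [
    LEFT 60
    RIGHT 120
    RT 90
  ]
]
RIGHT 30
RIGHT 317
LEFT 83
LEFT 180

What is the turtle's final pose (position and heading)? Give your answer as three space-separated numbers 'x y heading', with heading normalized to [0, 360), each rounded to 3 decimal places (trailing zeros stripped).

Answer: -20.84 12.034 161

Derivation:
Executing turtle program step by step:
Start: pos=(-8,10), heading=135, pen down
RT 120: heading 135 -> 15
RT 204: heading 15 -> 171
FD 13: (-8,10) -> (-20.84,12.034) [heading=171, draw]
LT 180: heading 171 -> 351
REPEAT 2 [
  -- iteration 1/2 --
  LT 277: heading 351 -> 268
  RT 90: heading 268 -> 178
  REPEAT 4 [
    -- iteration 1/4 --
    LT 60: heading 178 -> 238
    RT 120: heading 238 -> 118
    RT 90: heading 118 -> 28
    -- iteration 2/4 --
    LT 60: heading 28 -> 88
    RT 120: heading 88 -> 328
    RT 90: heading 328 -> 238
    -- iteration 3/4 --
    LT 60: heading 238 -> 298
    RT 120: heading 298 -> 178
    RT 90: heading 178 -> 88
    -- iteration 4/4 --
    LT 60: heading 88 -> 148
    RT 120: heading 148 -> 28
    RT 90: heading 28 -> 298
  ]
  -- iteration 2/2 --
  LT 277: heading 298 -> 215
  RT 90: heading 215 -> 125
  REPEAT 4 [
    -- iteration 1/4 --
    LT 60: heading 125 -> 185
    RT 120: heading 185 -> 65
    RT 90: heading 65 -> 335
    -- iteration 2/4 --
    LT 60: heading 335 -> 35
    RT 120: heading 35 -> 275
    RT 90: heading 275 -> 185
    -- iteration 3/4 --
    LT 60: heading 185 -> 245
    RT 120: heading 245 -> 125
    RT 90: heading 125 -> 35
    -- iteration 4/4 --
    LT 60: heading 35 -> 95
    RT 120: heading 95 -> 335
    RT 90: heading 335 -> 245
  ]
]
RT 30: heading 245 -> 215
RT 317: heading 215 -> 258
LT 83: heading 258 -> 341
LT 180: heading 341 -> 161
Final: pos=(-20.84,12.034), heading=161, 1 segment(s) drawn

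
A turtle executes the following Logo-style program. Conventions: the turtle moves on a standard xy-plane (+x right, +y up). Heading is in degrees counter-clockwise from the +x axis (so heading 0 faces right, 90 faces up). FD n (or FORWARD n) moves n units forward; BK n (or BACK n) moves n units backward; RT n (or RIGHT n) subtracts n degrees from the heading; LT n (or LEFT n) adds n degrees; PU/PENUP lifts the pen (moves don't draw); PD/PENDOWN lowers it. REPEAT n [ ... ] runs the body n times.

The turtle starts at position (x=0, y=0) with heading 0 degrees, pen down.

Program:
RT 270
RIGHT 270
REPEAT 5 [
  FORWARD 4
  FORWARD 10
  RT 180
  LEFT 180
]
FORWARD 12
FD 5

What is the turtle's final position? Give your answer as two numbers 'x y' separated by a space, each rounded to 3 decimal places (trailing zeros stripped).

Executing turtle program step by step:
Start: pos=(0,0), heading=0, pen down
RT 270: heading 0 -> 90
RT 270: heading 90 -> 180
REPEAT 5 [
  -- iteration 1/5 --
  FD 4: (0,0) -> (-4,0) [heading=180, draw]
  FD 10: (-4,0) -> (-14,0) [heading=180, draw]
  RT 180: heading 180 -> 0
  LT 180: heading 0 -> 180
  -- iteration 2/5 --
  FD 4: (-14,0) -> (-18,0) [heading=180, draw]
  FD 10: (-18,0) -> (-28,0) [heading=180, draw]
  RT 180: heading 180 -> 0
  LT 180: heading 0 -> 180
  -- iteration 3/5 --
  FD 4: (-28,0) -> (-32,0) [heading=180, draw]
  FD 10: (-32,0) -> (-42,0) [heading=180, draw]
  RT 180: heading 180 -> 0
  LT 180: heading 0 -> 180
  -- iteration 4/5 --
  FD 4: (-42,0) -> (-46,0) [heading=180, draw]
  FD 10: (-46,0) -> (-56,0) [heading=180, draw]
  RT 180: heading 180 -> 0
  LT 180: heading 0 -> 180
  -- iteration 5/5 --
  FD 4: (-56,0) -> (-60,0) [heading=180, draw]
  FD 10: (-60,0) -> (-70,0) [heading=180, draw]
  RT 180: heading 180 -> 0
  LT 180: heading 0 -> 180
]
FD 12: (-70,0) -> (-82,0) [heading=180, draw]
FD 5: (-82,0) -> (-87,0) [heading=180, draw]
Final: pos=(-87,0), heading=180, 12 segment(s) drawn

Answer: -87 0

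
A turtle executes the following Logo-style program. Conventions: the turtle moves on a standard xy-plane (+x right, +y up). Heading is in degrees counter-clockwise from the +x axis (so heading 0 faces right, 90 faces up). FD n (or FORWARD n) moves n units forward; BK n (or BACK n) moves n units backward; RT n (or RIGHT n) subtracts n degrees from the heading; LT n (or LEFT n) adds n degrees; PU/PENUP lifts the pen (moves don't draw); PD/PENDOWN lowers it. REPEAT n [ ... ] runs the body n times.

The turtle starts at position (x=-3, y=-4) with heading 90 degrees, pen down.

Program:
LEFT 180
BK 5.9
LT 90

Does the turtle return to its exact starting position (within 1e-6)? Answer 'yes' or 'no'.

Answer: no

Derivation:
Executing turtle program step by step:
Start: pos=(-3,-4), heading=90, pen down
LT 180: heading 90 -> 270
BK 5.9: (-3,-4) -> (-3,1.9) [heading=270, draw]
LT 90: heading 270 -> 0
Final: pos=(-3,1.9), heading=0, 1 segment(s) drawn

Start position: (-3, -4)
Final position: (-3, 1.9)
Distance = 5.9; >= 1e-6 -> NOT closed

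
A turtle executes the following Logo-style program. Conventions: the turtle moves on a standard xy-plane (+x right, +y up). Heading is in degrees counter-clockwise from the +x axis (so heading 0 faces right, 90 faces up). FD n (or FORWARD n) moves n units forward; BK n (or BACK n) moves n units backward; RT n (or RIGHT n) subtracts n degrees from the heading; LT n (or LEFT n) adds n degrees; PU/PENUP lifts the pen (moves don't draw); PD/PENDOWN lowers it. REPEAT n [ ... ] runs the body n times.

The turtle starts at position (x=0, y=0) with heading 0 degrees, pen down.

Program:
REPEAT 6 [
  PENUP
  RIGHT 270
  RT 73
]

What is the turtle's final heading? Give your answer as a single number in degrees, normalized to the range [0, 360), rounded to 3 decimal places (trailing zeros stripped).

Executing turtle program step by step:
Start: pos=(0,0), heading=0, pen down
REPEAT 6 [
  -- iteration 1/6 --
  PU: pen up
  RT 270: heading 0 -> 90
  RT 73: heading 90 -> 17
  -- iteration 2/6 --
  PU: pen up
  RT 270: heading 17 -> 107
  RT 73: heading 107 -> 34
  -- iteration 3/6 --
  PU: pen up
  RT 270: heading 34 -> 124
  RT 73: heading 124 -> 51
  -- iteration 4/6 --
  PU: pen up
  RT 270: heading 51 -> 141
  RT 73: heading 141 -> 68
  -- iteration 5/6 --
  PU: pen up
  RT 270: heading 68 -> 158
  RT 73: heading 158 -> 85
  -- iteration 6/6 --
  PU: pen up
  RT 270: heading 85 -> 175
  RT 73: heading 175 -> 102
]
Final: pos=(0,0), heading=102, 0 segment(s) drawn

Answer: 102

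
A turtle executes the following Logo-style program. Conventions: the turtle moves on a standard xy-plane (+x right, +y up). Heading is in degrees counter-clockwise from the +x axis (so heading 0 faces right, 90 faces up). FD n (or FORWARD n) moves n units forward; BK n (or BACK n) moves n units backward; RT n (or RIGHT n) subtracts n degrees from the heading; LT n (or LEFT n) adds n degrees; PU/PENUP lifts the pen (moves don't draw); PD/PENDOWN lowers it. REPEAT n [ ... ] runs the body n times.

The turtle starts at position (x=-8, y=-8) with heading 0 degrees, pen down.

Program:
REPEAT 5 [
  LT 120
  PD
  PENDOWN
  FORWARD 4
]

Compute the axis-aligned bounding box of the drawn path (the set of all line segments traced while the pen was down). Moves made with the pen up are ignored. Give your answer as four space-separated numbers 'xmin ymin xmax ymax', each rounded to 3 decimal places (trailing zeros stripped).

Executing turtle program step by step:
Start: pos=(-8,-8), heading=0, pen down
REPEAT 5 [
  -- iteration 1/5 --
  LT 120: heading 0 -> 120
  PD: pen down
  PD: pen down
  FD 4: (-8,-8) -> (-10,-4.536) [heading=120, draw]
  -- iteration 2/5 --
  LT 120: heading 120 -> 240
  PD: pen down
  PD: pen down
  FD 4: (-10,-4.536) -> (-12,-8) [heading=240, draw]
  -- iteration 3/5 --
  LT 120: heading 240 -> 0
  PD: pen down
  PD: pen down
  FD 4: (-12,-8) -> (-8,-8) [heading=0, draw]
  -- iteration 4/5 --
  LT 120: heading 0 -> 120
  PD: pen down
  PD: pen down
  FD 4: (-8,-8) -> (-10,-4.536) [heading=120, draw]
  -- iteration 5/5 --
  LT 120: heading 120 -> 240
  PD: pen down
  PD: pen down
  FD 4: (-10,-4.536) -> (-12,-8) [heading=240, draw]
]
Final: pos=(-12,-8), heading=240, 5 segment(s) drawn

Segment endpoints: x in {-12, -12, -10, -10, -8, -8}, y in {-8, -8, -8, -4.536, -4.536}
xmin=-12, ymin=-8, xmax=-8, ymax=-4.536

Answer: -12 -8 -8 -4.536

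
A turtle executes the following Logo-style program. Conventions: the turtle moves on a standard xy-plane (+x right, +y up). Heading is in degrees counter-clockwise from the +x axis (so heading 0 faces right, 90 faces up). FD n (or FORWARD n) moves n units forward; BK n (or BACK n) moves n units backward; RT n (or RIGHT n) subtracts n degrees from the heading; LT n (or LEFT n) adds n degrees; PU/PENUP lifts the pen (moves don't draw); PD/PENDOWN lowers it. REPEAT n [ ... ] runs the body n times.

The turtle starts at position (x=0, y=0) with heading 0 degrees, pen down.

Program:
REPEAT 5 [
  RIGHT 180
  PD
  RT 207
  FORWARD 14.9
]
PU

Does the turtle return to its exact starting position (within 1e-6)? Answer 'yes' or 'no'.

Answer: no

Derivation:
Executing turtle program step by step:
Start: pos=(0,0), heading=0, pen down
REPEAT 5 [
  -- iteration 1/5 --
  RT 180: heading 0 -> 180
  PD: pen down
  RT 207: heading 180 -> 333
  FD 14.9: (0,0) -> (13.276,-6.764) [heading=333, draw]
  -- iteration 2/5 --
  RT 180: heading 333 -> 153
  PD: pen down
  RT 207: heading 153 -> 306
  FD 14.9: (13.276,-6.764) -> (22.034,-18.819) [heading=306, draw]
  -- iteration 3/5 --
  RT 180: heading 306 -> 126
  PD: pen down
  RT 207: heading 126 -> 279
  FD 14.9: (22.034,-18.819) -> (24.365,-33.535) [heading=279, draw]
  -- iteration 4/5 --
  RT 180: heading 279 -> 99
  PD: pen down
  RT 207: heading 99 -> 252
  FD 14.9: (24.365,-33.535) -> (19.761,-47.706) [heading=252, draw]
  -- iteration 5/5 --
  RT 180: heading 252 -> 72
  PD: pen down
  RT 207: heading 72 -> 225
  FD 14.9: (19.761,-47.706) -> (9.225,-58.242) [heading=225, draw]
]
PU: pen up
Final: pos=(9.225,-58.242), heading=225, 5 segment(s) drawn

Start position: (0, 0)
Final position: (9.225, -58.242)
Distance = 58.968; >= 1e-6 -> NOT closed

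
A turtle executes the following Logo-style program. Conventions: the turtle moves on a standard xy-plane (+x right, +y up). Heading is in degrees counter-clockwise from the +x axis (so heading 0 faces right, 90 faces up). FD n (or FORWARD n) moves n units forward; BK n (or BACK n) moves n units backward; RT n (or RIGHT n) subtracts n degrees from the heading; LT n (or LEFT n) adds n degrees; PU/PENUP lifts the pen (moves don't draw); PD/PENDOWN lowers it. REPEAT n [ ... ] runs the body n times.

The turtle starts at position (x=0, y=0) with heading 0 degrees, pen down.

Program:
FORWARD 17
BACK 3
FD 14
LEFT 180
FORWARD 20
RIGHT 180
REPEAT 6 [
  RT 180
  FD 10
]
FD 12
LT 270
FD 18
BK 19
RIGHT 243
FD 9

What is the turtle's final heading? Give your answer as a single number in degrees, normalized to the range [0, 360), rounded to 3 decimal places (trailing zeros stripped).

Executing turtle program step by step:
Start: pos=(0,0), heading=0, pen down
FD 17: (0,0) -> (17,0) [heading=0, draw]
BK 3: (17,0) -> (14,0) [heading=0, draw]
FD 14: (14,0) -> (28,0) [heading=0, draw]
LT 180: heading 0 -> 180
FD 20: (28,0) -> (8,0) [heading=180, draw]
RT 180: heading 180 -> 0
REPEAT 6 [
  -- iteration 1/6 --
  RT 180: heading 0 -> 180
  FD 10: (8,0) -> (-2,0) [heading=180, draw]
  -- iteration 2/6 --
  RT 180: heading 180 -> 0
  FD 10: (-2,0) -> (8,0) [heading=0, draw]
  -- iteration 3/6 --
  RT 180: heading 0 -> 180
  FD 10: (8,0) -> (-2,0) [heading=180, draw]
  -- iteration 4/6 --
  RT 180: heading 180 -> 0
  FD 10: (-2,0) -> (8,0) [heading=0, draw]
  -- iteration 5/6 --
  RT 180: heading 0 -> 180
  FD 10: (8,0) -> (-2,0) [heading=180, draw]
  -- iteration 6/6 --
  RT 180: heading 180 -> 0
  FD 10: (-2,0) -> (8,0) [heading=0, draw]
]
FD 12: (8,0) -> (20,0) [heading=0, draw]
LT 270: heading 0 -> 270
FD 18: (20,0) -> (20,-18) [heading=270, draw]
BK 19: (20,-18) -> (20,1) [heading=270, draw]
RT 243: heading 270 -> 27
FD 9: (20,1) -> (28.019,5.086) [heading=27, draw]
Final: pos=(28.019,5.086), heading=27, 14 segment(s) drawn

Answer: 27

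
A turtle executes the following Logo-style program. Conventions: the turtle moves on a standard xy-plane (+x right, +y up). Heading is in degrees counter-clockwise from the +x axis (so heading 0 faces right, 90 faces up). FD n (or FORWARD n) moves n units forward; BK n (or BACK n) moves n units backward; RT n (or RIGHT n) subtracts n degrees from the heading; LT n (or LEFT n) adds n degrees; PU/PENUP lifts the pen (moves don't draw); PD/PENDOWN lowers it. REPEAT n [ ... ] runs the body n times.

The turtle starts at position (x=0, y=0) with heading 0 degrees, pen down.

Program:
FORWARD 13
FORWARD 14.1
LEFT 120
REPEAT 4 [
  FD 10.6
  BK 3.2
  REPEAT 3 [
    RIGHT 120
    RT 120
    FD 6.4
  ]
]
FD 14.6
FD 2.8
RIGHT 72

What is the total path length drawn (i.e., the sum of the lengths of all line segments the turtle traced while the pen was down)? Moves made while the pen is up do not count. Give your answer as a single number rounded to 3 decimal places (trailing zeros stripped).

Answer: 176.5

Derivation:
Executing turtle program step by step:
Start: pos=(0,0), heading=0, pen down
FD 13: (0,0) -> (13,0) [heading=0, draw]
FD 14.1: (13,0) -> (27.1,0) [heading=0, draw]
LT 120: heading 0 -> 120
REPEAT 4 [
  -- iteration 1/4 --
  FD 10.6: (27.1,0) -> (21.8,9.18) [heading=120, draw]
  BK 3.2: (21.8,9.18) -> (23.4,6.409) [heading=120, draw]
  REPEAT 3 [
    -- iteration 1/3 --
    RT 120: heading 120 -> 0
    RT 120: heading 0 -> 240
    FD 6.4: (23.4,6.409) -> (20.2,0.866) [heading=240, draw]
    -- iteration 2/3 --
    RT 120: heading 240 -> 120
    RT 120: heading 120 -> 0
    FD 6.4: (20.2,0.866) -> (26.6,0.866) [heading=0, draw]
    -- iteration 3/3 --
    RT 120: heading 0 -> 240
    RT 120: heading 240 -> 120
    FD 6.4: (26.6,0.866) -> (23.4,6.409) [heading=120, draw]
  ]
  -- iteration 2/4 --
  FD 10.6: (23.4,6.409) -> (18.1,15.588) [heading=120, draw]
  BK 3.2: (18.1,15.588) -> (19.7,12.817) [heading=120, draw]
  REPEAT 3 [
    -- iteration 1/3 --
    RT 120: heading 120 -> 0
    RT 120: heading 0 -> 240
    FD 6.4: (19.7,12.817) -> (16.5,7.275) [heading=240, draw]
    -- iteration 2/3 --
    RT 120: heading 240 -> 120
    RT 120: heading 120 -> 0
    FD 6.4: (16.5,7.275) -> (22.9,7.275) [heading=0, draw]
    -- iteration 3/3 --
    RT 120: heading 0 -> 240
    RT 120: heading 240 -> 120
    FD 6.4: (22.9,7.275) -> (19.7,12.817) [heading=120, draw]
  ]
  -- iteration 3/4 --
  FD 10.6: (19.7,12.817) -> (14.4,21.997) [heading=120, draw]
  BK 3.2: (14.4,21.997) -> (16,19.226) [heading=120, draw]
  REPEAT 3 [
    -- iteration 1/3 --
    RT 120: heading 120 -> 0
    RT 120: heading 0 -> 240
    FD 6.4: (16,19.226) -> (12.8,13.683) [heading=240, draw]
    -- iteration 2/3 --
    RT 120: heading 240 -> 120
    RT 120: heading 120 -> 0
    FD 6.4: (12.8,13.683) -> (19.2,13.683) [heading=0, draw]
    -- iteration 3/3 --
    RT 120: heading 0 -> 240
    RT 120: heading 240 -> 120
    FD 6.4: (19.2,13.683) -> (16,19.226) [heading=120, draw]
  ]
  -- iteration 4/4 --
  FD 10.6: (16,19.226) -> (10.7,28.406) [heading=120, draw]
  BK 3.2: (10.7,28.406) -> (12.3,25.634) [heading=120, draw]
  REPEAT 3 [
    -- iteration 1/3 --
    RT 120: heading 120 -> 0
    RT 120: heading 0 -> 240
    FD 6.4: (12.3,25.634) -> (9.1,20.092) [heading=240, draw]
    -- iteration 2/3 --
    RT 120: heading 240 -> 120
    RT 120: heading 120 -> 0
    FD 6.4: (9.1,20.092) -> (15.5,20.092) [heading=0, draw]
    -- iteration 3/3 --
    RT 120: heading 0 -> 240
    RT 120: heading 240 -> 120
    FD 6.4: (15.5,20.092) -> (12.3,25.634) [heading=120, draw]
  ]
]
FD 14.6: (12.3,25.634) -> (5,38.278) [heading=120, draw]
FD 2.8: (5,38.278) -> (3.6,40.703) [heading=120, draw]
RT 72: heading 120 -> 48
Final: pos=(3.6,40.703), heading=48, 24 segment(s) drawn

Segment lengths:
  seg 1: (0,0) -> (13,0), length = 13
  seg 2: (13,0) -> (27.1,0), length = 14.1
  seg 3: (27.1,0) -> (21.8,9.18), length = 10.6
  seg 4: (21.8,9.18) -> (23.4,6.409), length = 3.2
  seg 5: (23.4,6.409) -> (20.2,0.866), length = 6.4
  seg 6: (20.2,0.866) -> (26.6,0.866), length = 6.4
  seg 7: (26.6,0.866) -> (23.4,6.409), length = 6.4
  seg 8: (23.4,6.409) -> (18.1,15.588), length = 10.6
  seg 9: (18.1,15.588) -> (19.7,12.817), length = 3.2
  seg 10: (19.7,12.817) -> (16.5,7.275), length = 6.4
  seg 11: (16.5,7.275) -> (22.9,7.275), length = 6.4
  seg 12: (22.9,7.275) -> (19.7,12.817), length = 6.4
  seg 13: (19.7,12.817) -> (14.4,21.997), length = 10.6
  seg 14: (14.4,21.997) -> (16,19.226), length = 3.2
  seg 15: (16,19.226) -> (12.8,13.683), length = 6.4
  seg 16: (12.8,13.683) -> (19.2,13.683), length = 6.4
  seg 17: (19.2,13.683) -> (16,19.226), length = 6.4
  seg 18: (16,19.226) -> (10.7,28.406), length = 10.6
  seg 19: (10.7,28.406) -> (12.3,25.634), length = 3.2
  seg 20: (12.3,25.634) -> (9.1,20.092), length = 6.4
  seg 21: (9.1,20.092) -> (15.5,20.092), length = 6.4
  seg 22: (15.5,20.092) -> (12.3,25.634), length = 6.4
  seg 23: (12.3,25.634) -> (5,38.278), length = 14.6
  seg 24: (5,38.278) -> (3.6,40.703), length = 2.8
Total = 176.5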